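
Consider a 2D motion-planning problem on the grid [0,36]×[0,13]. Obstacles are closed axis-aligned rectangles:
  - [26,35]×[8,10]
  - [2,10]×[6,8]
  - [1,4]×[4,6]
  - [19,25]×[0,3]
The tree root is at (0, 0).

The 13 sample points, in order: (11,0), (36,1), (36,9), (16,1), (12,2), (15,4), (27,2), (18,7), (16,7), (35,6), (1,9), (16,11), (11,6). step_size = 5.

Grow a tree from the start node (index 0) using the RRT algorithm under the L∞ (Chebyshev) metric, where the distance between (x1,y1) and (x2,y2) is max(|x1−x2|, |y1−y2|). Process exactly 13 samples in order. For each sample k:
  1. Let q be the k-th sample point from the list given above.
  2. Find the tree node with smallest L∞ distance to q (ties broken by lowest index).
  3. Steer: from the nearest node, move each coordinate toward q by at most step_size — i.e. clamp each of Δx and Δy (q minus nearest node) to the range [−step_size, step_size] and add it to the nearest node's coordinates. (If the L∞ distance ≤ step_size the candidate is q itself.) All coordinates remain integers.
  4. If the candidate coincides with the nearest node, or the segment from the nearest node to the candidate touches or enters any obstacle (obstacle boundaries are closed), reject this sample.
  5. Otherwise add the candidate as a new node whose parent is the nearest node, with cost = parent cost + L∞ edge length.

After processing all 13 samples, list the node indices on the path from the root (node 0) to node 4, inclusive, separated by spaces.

1. q=(11,0) nearest=0 d=11 new=(5,0) → add node 1 parent=0 cost=5
2. q=(36,1) nearest=1 d=31 new=(10,1) → add node 2 parent=1 cost=10
3. q=(36,9) nearest=2 d=26 new=(15,6) → add node 3 parent=2 cost=15
4. q=(16,1) nearest=3 d=5 new=(16,1) → add node 4 parent=3 cost=20
5. q=(12,2) nearest=2 d=2 new=(12,2) → add node 5 parent=2 cost=12
6. q=(15,4) nearest=3 d=2 new=(15,4) → add node 6 parent=3 cost=17
7. q=(27,2) nearest=4 d=11 new=(21,2) → blocked by [19,25]×[0,3], reject
8. q=(18,7) nearest=3 d=3 new=(18,7) → add node 7 parent=3 cost=18
9. q=(16,7) nearest=3 d=1 new=(16,7) → add node 8 parent=3 cost=16
10. q=(35,6) nearest=7 d=17 new=(23,6) → add node 9 parent=7 cost=23
11. q=(1,9) nearest=0 d=9 new=(1,5) → blocked by [1,4]×[4,6], reject
12. q=(16,11) nearest=7 d=4 new=(16,11) → add node 10 parent=7 cost=22
13. q=(11,6) nearest=3 d=4 new=(11,6) → add node 11 parent=3 cost=19

Path: 0 1 2 3 4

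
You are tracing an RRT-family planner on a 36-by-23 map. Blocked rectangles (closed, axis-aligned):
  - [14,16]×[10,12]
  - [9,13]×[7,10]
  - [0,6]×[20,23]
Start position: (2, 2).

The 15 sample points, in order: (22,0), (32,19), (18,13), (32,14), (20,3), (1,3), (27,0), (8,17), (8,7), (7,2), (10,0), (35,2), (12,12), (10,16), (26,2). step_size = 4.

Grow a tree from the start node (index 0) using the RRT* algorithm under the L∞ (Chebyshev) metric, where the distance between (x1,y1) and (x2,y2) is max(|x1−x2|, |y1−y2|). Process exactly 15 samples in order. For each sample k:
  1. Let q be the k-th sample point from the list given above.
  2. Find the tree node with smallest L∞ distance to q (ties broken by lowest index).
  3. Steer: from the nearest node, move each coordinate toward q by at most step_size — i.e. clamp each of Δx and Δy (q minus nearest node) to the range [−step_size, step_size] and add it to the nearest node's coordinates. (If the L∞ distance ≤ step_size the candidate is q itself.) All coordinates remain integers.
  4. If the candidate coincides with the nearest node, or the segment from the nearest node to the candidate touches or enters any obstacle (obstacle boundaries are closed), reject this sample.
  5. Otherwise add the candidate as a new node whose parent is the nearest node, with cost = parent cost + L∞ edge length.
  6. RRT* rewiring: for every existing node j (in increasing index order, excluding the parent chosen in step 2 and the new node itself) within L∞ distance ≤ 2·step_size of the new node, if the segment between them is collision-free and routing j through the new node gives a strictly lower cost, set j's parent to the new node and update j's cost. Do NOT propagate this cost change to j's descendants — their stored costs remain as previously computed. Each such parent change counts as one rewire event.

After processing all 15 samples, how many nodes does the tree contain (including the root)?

1. q=(22,0) nearest=0 d=20 new=(6,0) → add node 1 parent=0 cost=4
2. q=(32,19) nearest=1 d=26 new=(10,4) → add node 2 parent=1 cost=8
3. q=(18,13) nearest=2 d=9 new=(14,8) → blocked by [9,13]×[7,10], reject
4. q=(32,14) nearest=2 d=22 new=(14,8) → blocked by [9,13]×[7,10], reject
5. q=(20,3) nearest=2 d=10 new=(14,3) → add node 3 parent=2 cost=12
6. q=(1,3) nearest=0 d=1 new=(1,3) → add node 4 parent=0 cost=1
7. q=(27,0) nearest=3 d=13 new=(18,0) → add node 5 parent=3 cost=16
8. q=(8,17) nearest=2 d=13 new=(8,8) → add node 6 parent=2 cost=12
9. q=(8,7) nearest=6 d=1 new=(8,7) → add node 7 parent=6 cost=13
10. q=(7,2) nearest=1 d=2 new=(7,2) → add node 8 parent=1 cost=6; rewire 7→8 (11<13)
11. q=(10,0) nearest=8 d=3 new=(10,0) → add node 9 parent=8 cost=9
12. q=(35,2) nearest=5 d=17 new=(22,2) → add node 10 parent=5 cost=20
13. q=(12,12) nearest=6 d=4 new=(12,12) → blocked by [9,13]×[7,10], reject
14. q=(10,16) nearest=6 d=8 new=(10,12) → blocked by [9,13]×[7,10], reject
15. q=(26,2) nearest=10 d=4 new=(26,2) → add node 11 parent=10 cost=24

Node count: 12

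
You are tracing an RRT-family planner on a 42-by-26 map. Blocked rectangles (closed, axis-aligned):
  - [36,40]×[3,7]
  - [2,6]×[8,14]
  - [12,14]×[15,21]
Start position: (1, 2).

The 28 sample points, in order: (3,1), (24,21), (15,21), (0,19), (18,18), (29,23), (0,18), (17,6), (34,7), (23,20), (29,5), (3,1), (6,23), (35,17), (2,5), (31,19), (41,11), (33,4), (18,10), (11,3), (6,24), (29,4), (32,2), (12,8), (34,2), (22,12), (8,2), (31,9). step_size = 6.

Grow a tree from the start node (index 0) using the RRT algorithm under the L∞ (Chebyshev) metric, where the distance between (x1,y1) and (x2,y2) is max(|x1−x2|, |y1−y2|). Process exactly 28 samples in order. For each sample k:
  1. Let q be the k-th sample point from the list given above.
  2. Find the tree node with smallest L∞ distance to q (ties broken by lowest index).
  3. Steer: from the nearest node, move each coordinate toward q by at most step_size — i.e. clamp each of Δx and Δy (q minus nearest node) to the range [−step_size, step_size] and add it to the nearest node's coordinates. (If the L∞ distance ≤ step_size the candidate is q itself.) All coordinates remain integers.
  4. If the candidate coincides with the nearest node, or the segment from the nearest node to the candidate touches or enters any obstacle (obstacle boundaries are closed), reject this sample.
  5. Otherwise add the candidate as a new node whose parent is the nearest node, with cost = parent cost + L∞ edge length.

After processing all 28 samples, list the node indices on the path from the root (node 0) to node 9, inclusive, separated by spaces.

1. q=(3,1) nearest=0 d=2 new=(3,1) → add node 1 parent=0 cost=2
2. q=(24,21) nearest=1 d=21 new=(9,7) → add node 2 parent=1 cost=8
3. q=(15,21) nearest=2 d=14 new=(15,13) → add node 3 parent=2 cost=14
4. q=(0,19) nearest=2 d=12 new=(3,13) → blocked by [2,6]×[8,14], reject
5. q=(18,18) nearest=3 d=5 new=(18,18) → add node 4 parent=3 cost=19
6. q=(29,23) nearest=4 d=11 new=(24,23) → add node 5 parent=4 cost=25
7. q=(0,18) nearest=2 d=11 new=(3,13) → blocked by [2,6]×[8,14], reject
8. q=(17,6) nearest=3 d=7 new=(17,7) → add node 6 parent=3 cost=20
9. q=(34,7) nearest=4 d=16 new=(24,12) → add node 7 parent=4 cost=25
10. q=(23,20) nearest=5 d=3 new=(23,20) → add node 8 parent=5 cost=28
11. q=(29,5) nearest=7 d=7 new=(29,6) → add node 9 parent=7 cost=31
12. q=(3,1) nearest=1 d=0 → coincident, reject
13. q=(6,23) nearest=3 d=10 new=(9,19) → blocked by [12,14]×[15,21], reject
14. q=(35,17) nearest=5 d=11 new=(30,17) → add node 10 parent=5 cost=31
15. q=(2,5) nearest=0 d=3 new=(2,5) → add node 11 parent=0 cost=3
16. q=(31,19) nearest=10 d=2 new=(31,19) → add node 12 parent=10 cost=33
17. q=(41,11) nearest=12 d=10 new=(37,13) → add node 13 parent=12 cost=39
18. q=(33,4) nearest=9 d=4 new=(33,4) → add node 14 parent=9 cost=35
19. q=(18,10) nearest=3 d=3 new=(18,10) → add node 15 parent=3 cost=17
20. q=(11,3) nearest=2 d=4 new=(11,3) → add node 16 parent=2 cost=12
21. q=(6,24) nearest=3 d=11 new=(9,19) → blocked by [12,14]×[15,21], reject
22. q=(29,4) nearest=9 d=2 new=(29,4) → add node 17 parent=9 cost=33
23. q=(32,2) nearest=14 d=2 new=(32,2) → add node 18 parent=14 cost=37
24. q=(12,8) nearest=2 d=3 new=(12,8) → add node 19 parent=2 cost=11
25. q=(34,2) nearest=14 d=2 new=(34,2) → add node 20 parent=14 cost=37
26. q=(22,12) nearest=7 d=2 new=(22,12) → add node 21 parent=7 cost=27
27. q=(8,2) nearest=16 d=3 new=(8,2) → add node 22 parent=16 cost=15
28. q=(31,9) nearest=9 d=3 new=(31,9) → add node 23 parent=9 cost=34

Path: 0 1 2 3 4 7 9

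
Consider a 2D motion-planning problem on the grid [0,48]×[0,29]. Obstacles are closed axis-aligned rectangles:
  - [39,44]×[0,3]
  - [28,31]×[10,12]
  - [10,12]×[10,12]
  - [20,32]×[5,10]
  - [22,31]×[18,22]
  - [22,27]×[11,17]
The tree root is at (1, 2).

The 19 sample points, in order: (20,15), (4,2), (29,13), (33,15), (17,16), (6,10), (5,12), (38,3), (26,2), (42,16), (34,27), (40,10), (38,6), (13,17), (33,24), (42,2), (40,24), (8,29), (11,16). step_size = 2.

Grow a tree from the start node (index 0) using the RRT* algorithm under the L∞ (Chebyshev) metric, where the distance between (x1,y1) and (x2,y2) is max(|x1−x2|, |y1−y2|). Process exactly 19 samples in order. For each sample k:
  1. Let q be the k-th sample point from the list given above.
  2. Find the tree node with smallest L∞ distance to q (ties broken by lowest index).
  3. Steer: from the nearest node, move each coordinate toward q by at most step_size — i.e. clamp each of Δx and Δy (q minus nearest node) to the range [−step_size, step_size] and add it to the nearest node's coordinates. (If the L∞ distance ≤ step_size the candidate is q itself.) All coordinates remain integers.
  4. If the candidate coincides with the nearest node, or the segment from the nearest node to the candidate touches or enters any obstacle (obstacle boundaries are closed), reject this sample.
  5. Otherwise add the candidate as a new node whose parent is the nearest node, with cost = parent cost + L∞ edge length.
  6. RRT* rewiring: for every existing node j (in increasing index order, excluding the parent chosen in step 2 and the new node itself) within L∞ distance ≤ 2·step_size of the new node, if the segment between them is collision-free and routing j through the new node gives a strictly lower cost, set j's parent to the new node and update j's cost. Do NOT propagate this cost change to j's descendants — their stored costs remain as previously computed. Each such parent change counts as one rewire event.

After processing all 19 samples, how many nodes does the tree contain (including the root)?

Node count: 15

1. q=(20,15) nearest=0 d=19 new=(3,4) → add node 1 parent=0 cost=2
2. q=(4,2) nearest=1 d=2 new=(4,2) → add node 2 parent=1 cost=4
3. q=(29,13) nearest=2 d=25 new=(6,4) → add node 3 parent=2 cost=6
4. q=(33,15) nearest=3 d=27 new=(8,6) → add node 4 parent=3 cost=8
5. q=(17,16) nearest=4 d=10 new=(10,8) → add node 5 parent=4 cost=10
6. q=(6,10) nearest=4 d=4 new=(6,8) → add node 6 parent=4 cost=10
7. q=(5,12) nearest=6 d=4 new=(5,10) → add node 7 parent=6 cost=12
8. q=(38,3) nearest=5 d=28 new=(12,6) → add node 8 parent=5 cost=12
9. q=(26,2) nearest=8 d=14 new=(14,4) → add node 9 parent=8 cost=14
10. q=(42,16) nearest=9 d=28 new=(16,6) → add node 10 parent=9 cost=16
11. q=(34,27) nearest=10 d=21 new=(18,8) → add node 11 parent=10 cost=18
12. q=(40,10) nearest=11 d=22 new=(20,10) → blocked by [20,32]×[5,10], reject
13. q=(38,6) nearest=11 d=20 new=(20,6) → blocked by [20,32]×[5,10], reject
14. q=(13,17) nearest=7 d=8 new=(7,12) → add node 12 parent=7 cost=14
15. q=(33,24) nearest=11 d=16 new=(20,10) → blocked by [20,32]×[5,10], reject
16. q=(42,2) nearest=11 d=24 new=(20,6) → blocked by [20,32]×[5,10], reject
17. q=(40,24) nearest=11 d=22 new=(20,10) → blocked by [20,32]×[5,10], reject
18. q=(8,29) nearest=12 d=17 new=(8,14) → add node 13 parent=12 cost=16
19. q=(11,16) nearest=13 d=3 new=(10,16) → add node 14 parent=13 cost=18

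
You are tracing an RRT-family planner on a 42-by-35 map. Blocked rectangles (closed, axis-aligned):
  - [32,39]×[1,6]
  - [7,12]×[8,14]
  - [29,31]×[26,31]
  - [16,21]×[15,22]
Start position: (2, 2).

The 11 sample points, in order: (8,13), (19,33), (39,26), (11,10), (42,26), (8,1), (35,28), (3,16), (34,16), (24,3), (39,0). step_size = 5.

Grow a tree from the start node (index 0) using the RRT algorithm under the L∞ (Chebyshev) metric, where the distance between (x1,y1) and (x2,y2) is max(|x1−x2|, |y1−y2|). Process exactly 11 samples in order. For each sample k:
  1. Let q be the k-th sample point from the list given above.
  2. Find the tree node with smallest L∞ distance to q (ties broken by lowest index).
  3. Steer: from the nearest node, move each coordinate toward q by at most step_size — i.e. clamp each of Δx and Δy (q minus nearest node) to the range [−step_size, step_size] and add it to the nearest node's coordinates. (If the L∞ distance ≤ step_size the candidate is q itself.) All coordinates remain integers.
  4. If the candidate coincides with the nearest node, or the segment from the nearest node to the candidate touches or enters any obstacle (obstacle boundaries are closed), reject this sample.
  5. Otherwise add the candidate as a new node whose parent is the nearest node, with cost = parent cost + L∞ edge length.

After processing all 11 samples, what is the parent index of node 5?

1. q=(8,13) nearest=0 d=11 new=(7,7) → add node 1 parent=0 cost=5
2. q=(19,33) nearest=1 d=26 new=(12,12) → blocked by [7,12]×[8,14], reject
3. q=(39,26) nearest=1 d=32 new=(12,12) → blocked by [7,12]×[8,14], reject
4. q=(11,10) nearest=1 d=4 new=(11,10) → blocked by [7,12]×[8,14], reject
5. q=(42,26) nearest=1 d=35 new=(12,12) → blocked by [7,12]×[8,14], reject
6. q=(8,1) nearest=0 d=6 new=(7,1) → add node 2 parent=0 cost=5
7. q=(35,28) nearest=1 d=28 new=(12,12) → blocked by [7,12]×[8,14], reject
8. q=(3,16) nearest=1 d=9 new=(3,12) → add node 3 parent=1 cost=10
9. q=(34,16) nearest=1 d=27 new=(12,12) → blocked by [7,12]×[8,14], reject
10. q=(24,3) nearest=1 d=17 new=(12,3) → add node 4 parent=1 cost=10
11. q=(39,0) nearest=4 d=27 new=(17,0) → add node 5 parent=4 cost=15

Parent of node 5: 4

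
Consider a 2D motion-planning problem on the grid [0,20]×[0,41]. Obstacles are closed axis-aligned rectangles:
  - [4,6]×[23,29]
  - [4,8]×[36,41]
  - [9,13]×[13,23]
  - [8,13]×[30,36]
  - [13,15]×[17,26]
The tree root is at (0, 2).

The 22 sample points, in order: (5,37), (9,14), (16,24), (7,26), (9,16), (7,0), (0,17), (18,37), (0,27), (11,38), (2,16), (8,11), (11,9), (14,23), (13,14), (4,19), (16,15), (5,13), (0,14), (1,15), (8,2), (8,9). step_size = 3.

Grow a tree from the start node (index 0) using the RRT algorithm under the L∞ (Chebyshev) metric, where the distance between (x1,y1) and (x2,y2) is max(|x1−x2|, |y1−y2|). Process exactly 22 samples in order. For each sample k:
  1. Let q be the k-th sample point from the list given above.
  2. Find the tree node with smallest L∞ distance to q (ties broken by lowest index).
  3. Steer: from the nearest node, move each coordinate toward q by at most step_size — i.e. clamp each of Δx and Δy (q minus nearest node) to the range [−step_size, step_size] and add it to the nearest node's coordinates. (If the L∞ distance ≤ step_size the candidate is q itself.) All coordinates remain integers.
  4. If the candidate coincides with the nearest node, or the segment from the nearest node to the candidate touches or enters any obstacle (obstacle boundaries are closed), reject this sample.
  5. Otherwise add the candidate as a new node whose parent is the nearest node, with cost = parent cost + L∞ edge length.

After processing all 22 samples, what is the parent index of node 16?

Parent of node 16: 5

1. q=(5,37) nearest=0 d=35 new=(3,5) → add node 1 parent=0 cost=3
2. q=(9,14) nearest=1 d=9 new=(6,8) → add node 2 parent=1 cost=6
3. q=(16,24) nearest=2 d=16 new=(9,11) → add node 3 parent=2 cost=9
4. q=(7,26) nearest=3 d=15 new=(7,14) → add node 4 parent=3 cost=12
5. q=(9,16) nearest=4 d=2 new=(9,16) → blocked by [9,13]×[13,23], reject
6. q=(7,0) nearest=1 d=5 new=(6,2) → add node 5 parent=1 cost=6
7. q=(0,17) nearest=4 d=7 new=(4,17) → add node 6 parent=4 cost=15
8. q=(18,37) nearest=6 d=20 new=(7,20) → add node 7 parent=6 cost=18
9. q=(0,27) nearest=7 d=7 new=(4,23) → blocked by [4,6]×[23,29], reject
10. q=(11,38) nearest=7 d=18 new=(10,23) → blocked by [9,13]×[13,23], reject
11. q=(2,16) nearest=6 d=2 new=(2,16) → add node 8 parent=6 cost=17
12. q=(8,11) nearest=3 d=1 new=(8,11) → add node 9 parent=3 cost=10
13. q=(11,9) nearest=3 d=2 new=(11,9) → add node 10 parent=3 cost=11
14. q=(14,23) nearest=7 d=7 new=(10,23) → blocked by [9,13]×[13,23], reject
15. q=(13,14) nearest=3 d=4 new=(12,14) → blocked by [9,13]×[13,23], reject
16. q=(4,19) nearest=6 d=2 new=(4,19) → add node 11 parent=6 cost=17
17. q=(16,15) nearest=10 d=6 new=(14,12) → add node 12 parent=10 cost=14
18. q=(5,13) nearest=4 d=2 new=(5,13) → add node 13 parent=4 cost=14
19. q=(0,14) nearest=8 d=2 new=(0,14) → add node 14 parent=8 cost=19
20. q=(1,15) nearest=8 d=1 new=(1,15) → add node 15 parent=8 cost=18
21. q=(8,2) nearest=5 d=2 new=(8,2) → add node 16 parent=5 cost=8
22. q=(8,9) nearest=2 d=2 new=(8,9) → add node 17 parent=2 cost=8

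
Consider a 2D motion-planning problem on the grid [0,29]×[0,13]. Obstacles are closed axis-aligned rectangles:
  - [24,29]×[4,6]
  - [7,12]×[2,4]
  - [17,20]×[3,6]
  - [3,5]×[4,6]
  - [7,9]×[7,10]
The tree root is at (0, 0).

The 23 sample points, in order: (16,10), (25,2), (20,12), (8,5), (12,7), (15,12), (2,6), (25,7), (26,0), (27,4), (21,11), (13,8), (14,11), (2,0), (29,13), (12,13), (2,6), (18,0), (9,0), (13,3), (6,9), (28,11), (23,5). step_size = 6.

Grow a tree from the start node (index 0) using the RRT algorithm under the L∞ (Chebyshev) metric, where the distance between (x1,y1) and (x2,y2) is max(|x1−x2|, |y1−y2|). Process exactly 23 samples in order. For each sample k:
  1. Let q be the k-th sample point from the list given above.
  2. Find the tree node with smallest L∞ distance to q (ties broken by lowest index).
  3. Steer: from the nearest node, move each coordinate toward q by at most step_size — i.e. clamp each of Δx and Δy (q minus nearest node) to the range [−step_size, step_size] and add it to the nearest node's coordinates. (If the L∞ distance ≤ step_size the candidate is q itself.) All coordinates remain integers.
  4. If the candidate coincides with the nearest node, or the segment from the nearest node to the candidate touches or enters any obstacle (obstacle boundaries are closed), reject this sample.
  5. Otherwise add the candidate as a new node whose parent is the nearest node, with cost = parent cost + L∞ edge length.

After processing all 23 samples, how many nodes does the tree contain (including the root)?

Node count: 9

1. q=(16,10) nearest=0 d=16 new=(6,6) → blocked by [3,5]×[4,6], reject
2. q=(25,2) nearest=0 d=25 new=(6,2) → add node 1 parent=0 cost=6
3. q=(20,12) nearest=1 d=14 new=(12,8) → blocked by [7,12]×[2,4], reject
4. q=(8,5) nearest=1 d=3 new=(8,5) → blocked by [7,12]×[2,4], reject
5. q=(12,7) nearest=1 d=6 new=(12,7) → blocked by [7,12]×[2,4], reject
6. q=(15,12) nearest=1 d=10 new=(12,8) → blocked by [7,12]×[2,4], reject
7. q=(2,6) nearest=1 d=4 new=(2,6) → blocked by [3,5]×[4,6], reject
8. q=(25,7) nearest=1 d=19 new=(12,7) → blocked by [7,12]×[2,4], reject
9. q=(26,0) nearest=1 d=20 new=(12,0) → add node 2 parent=1 cost=12
10. q=(27,4) nearest=2 d=15 new=(18,4) → blocked by [17,20]×[3,6], reject
11. q=(21,11) nearest=2 d=11 new=(18,6) → blocked by [17,20]×[3,6], reject
12. q=(13,8) nearest=1 d=7 new=(12,8) → blocked by [7,12]×[2,4], reject
13. q=(14,11) nearest=1 d=9 new=(12,8) → blocked by [7,12]×[2,4], reject
14. q=(2,0) nearest=0 d=2 new=(2,0) → add node 3 parent=0 cost=2
15. q=(29,13) nearest=2 d=17 new=(18,6) → blocked by [17,20]×[3,6], reject
16. q=(12,13) nearest=1 d=11 new=(12,8) → blocked by [7,12]×[2,4], reject
17. q=(2,6) nearest=1 d=4 new=(2,6) → blocked by [3,5]×[4,6], reject
18. q=(18,0) nearest=2 d=6 new=(18,0) → add node 4 parent=2 cost=18
19. q=(9,0) nearest=1 d=3 new=(9,0) → add node 5 parent=1 cost=9
20. q=(13,3) nearest=2 d=3 new=(13,3) → add node 6 parent=2 cost=15
21. q=(6,9) nearest=1 d=7 new=(6,8) → add node 7 parent=1 cost=12
22. q=(28,11) nearest=4 d=11 new=(24,6) → blocked by [24,29]×[4,6], reject
23. q=(23,5) nearest=4 d=5 new=(23,5) → add node 8 parent=4 cost=23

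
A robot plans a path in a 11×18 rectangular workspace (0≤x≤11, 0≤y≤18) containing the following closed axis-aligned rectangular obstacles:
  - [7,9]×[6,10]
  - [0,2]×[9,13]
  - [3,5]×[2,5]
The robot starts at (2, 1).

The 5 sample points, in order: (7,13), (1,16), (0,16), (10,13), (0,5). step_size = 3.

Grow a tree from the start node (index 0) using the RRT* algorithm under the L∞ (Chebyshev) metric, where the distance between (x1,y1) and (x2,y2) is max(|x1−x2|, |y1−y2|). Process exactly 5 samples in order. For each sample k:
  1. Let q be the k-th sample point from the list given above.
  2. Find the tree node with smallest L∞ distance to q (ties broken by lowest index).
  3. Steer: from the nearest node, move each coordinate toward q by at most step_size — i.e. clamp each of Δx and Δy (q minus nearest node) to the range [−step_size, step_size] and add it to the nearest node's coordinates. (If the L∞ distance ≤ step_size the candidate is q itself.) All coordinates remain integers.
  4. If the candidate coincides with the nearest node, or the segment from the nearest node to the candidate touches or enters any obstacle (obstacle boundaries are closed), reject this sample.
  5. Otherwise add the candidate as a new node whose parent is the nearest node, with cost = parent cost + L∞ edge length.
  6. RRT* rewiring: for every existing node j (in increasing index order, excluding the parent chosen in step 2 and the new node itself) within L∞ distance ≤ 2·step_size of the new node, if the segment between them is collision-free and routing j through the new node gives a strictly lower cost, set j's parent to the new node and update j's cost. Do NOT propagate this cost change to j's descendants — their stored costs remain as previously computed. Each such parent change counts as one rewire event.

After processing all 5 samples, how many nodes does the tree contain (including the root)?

Node count: 5

1. q=(7,13) nearest=0 d=12 new=(5,4) → blocked by [3,5]×[2,5], reject
2. q=(1,16) nearest=0 d=15 new=(1,4) → add node 1 parent=0 cost=3
3. q=(0,16) nearest=1 d=12 new=(0,7) → add node 2 parent=1 cost=6
4. q=(10,13) nearest=1 d=9 new=(4,7) → add node 3 parent=1 cost=6
5. q=(0,5) nearest=1 d=1 new=(0,5) → add node 4 parent=1 cost=4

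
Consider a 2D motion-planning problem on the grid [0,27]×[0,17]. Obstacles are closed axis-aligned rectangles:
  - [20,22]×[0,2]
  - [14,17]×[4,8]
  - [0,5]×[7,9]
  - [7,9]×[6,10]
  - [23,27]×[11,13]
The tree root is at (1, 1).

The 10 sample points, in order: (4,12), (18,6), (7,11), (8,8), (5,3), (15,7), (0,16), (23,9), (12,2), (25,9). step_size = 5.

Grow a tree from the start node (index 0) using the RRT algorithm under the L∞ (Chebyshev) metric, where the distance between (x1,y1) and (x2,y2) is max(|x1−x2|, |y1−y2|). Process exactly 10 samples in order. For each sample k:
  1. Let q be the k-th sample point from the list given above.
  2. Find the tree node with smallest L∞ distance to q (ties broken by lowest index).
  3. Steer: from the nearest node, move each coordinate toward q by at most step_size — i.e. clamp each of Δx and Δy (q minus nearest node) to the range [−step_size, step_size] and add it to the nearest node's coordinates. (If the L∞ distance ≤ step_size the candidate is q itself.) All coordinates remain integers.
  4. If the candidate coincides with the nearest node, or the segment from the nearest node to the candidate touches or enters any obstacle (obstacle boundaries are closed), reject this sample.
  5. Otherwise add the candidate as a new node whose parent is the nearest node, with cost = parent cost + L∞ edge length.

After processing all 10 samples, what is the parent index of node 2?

Parent of node 2: 1

1. q=(4,12) nearest=0 d=11 new=(4,6) → add node 1 parent=0 cost=5
2. q=(18,6) nearest=1 d=14 new=(9,6) → blocked by [7,9]×[6,10], reject
3. q=(7,11) nearest=1 d=5 new=(7,11) → blocked by [0,5]×[7,9], reject
4. q=(8,8) nearest=1 d=4 new=(8,8) → blocked by [7,9]×[6,10], reject
5. q=(5,3) nearest=1 d=3 new=(5,3) → add node 2 parent=1 cost=8
6. q=(15,7) nearest=2 d=10 new=(10,7) → blocked by [7,9]×[6,10], reject
7. q=(0,16) nearest=1 d=10 new=(0,11) → blocked by [0,5]×[7,9], reject
8. q=(23,9) nearest=2 d=18 new=(10,8) → blocked by [7,9]×[6,10], reject
9. q=(12,2) nearest=2 d=7 new=(10,2) → add node 3 parent=2 cost=13
10. q=(25,9) nearest=3 d=15 new=(15,7) → blocked by [14,17]×[4,8], reject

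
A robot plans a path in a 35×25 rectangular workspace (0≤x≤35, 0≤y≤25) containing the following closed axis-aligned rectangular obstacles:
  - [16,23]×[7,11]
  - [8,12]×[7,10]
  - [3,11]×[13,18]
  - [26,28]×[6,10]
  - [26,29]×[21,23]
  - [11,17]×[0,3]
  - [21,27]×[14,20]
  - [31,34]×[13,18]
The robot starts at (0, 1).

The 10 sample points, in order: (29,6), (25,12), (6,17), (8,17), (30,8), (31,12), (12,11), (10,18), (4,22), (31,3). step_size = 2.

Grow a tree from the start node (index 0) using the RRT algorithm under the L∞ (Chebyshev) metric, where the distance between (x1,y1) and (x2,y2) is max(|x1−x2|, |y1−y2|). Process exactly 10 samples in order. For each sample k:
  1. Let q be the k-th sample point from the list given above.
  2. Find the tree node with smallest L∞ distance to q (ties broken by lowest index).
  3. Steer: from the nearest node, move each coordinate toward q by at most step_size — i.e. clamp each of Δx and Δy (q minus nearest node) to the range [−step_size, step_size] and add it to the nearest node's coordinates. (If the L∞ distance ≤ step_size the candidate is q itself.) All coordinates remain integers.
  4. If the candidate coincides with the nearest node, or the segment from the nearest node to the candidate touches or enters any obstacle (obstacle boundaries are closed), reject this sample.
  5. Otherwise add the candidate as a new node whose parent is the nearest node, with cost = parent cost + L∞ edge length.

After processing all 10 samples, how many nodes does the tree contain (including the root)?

1. q=(29,6) nearest=0 d=29 new=(2,3) → add node 1 parent=0 cost=2
2. q=(25,12) nearest=1 d=23 new=(4,5) → add node 2 parent=1 cost=4
3. q=(6,17) nearest=2 d=12 new=(6,7) → add node 3 parent=2 cost=6
4. q=(8,17) nearest=3 d=10 new=(8,9) → blocked by [8,12]×[7,10], reject
5. q=(30,8) nearest=3 d=24 new=(8,8) → blocked by [8,12]×[7,10], reject
6. q=(31,12) nearest=3 d=25 new=(8,9) → blocked by [8,12]×[7,10], reject
7. q=(12,11) nearest=3 d=6 new=(8,9) → blocked by [8,12]×[7,10], reject
8. q=(10,18) nearest=3 d=11 new=(8,9) → blocked by [8,12]×[7,10], reject
9. q=(4,22) nearest=3 d=15 new=(4,9) → add node 4 parent=3 cost=8
10. q=(31,3) nearest=3 d=25 new=(8,5) → add node 5 parent=3 cost=8

Node count: 6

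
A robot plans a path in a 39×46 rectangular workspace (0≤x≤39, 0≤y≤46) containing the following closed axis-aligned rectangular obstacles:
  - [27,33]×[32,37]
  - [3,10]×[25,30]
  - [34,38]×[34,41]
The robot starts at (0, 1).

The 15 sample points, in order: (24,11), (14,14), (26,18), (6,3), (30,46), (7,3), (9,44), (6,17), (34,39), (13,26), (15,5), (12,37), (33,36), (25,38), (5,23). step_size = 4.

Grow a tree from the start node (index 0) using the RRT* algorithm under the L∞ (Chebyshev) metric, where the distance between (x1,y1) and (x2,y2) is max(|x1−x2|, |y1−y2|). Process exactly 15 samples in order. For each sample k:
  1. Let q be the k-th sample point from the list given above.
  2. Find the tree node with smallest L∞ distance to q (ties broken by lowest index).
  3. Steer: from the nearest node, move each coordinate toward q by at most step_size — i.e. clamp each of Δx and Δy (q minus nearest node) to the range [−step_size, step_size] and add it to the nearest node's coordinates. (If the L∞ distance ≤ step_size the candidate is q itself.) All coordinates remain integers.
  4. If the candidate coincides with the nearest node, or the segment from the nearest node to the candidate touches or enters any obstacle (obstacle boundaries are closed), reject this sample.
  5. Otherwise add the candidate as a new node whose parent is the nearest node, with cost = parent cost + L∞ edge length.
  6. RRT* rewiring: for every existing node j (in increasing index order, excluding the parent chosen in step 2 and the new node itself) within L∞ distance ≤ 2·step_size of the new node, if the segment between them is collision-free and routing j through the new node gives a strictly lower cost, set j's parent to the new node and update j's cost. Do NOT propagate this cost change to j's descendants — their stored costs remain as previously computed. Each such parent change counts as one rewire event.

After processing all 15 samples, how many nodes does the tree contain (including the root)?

1. q=(24,11) nearest=0 d=24 new=(4,5) → add node 1 parent=0 cost=4
2. q=(14,14) nearest=1 d=10 new=(8,9) → add node 2 parent=1 cost=8
3. q=(26,18) nearest=2 d=18 new=(12,13) → add node 3 parent=2 cost=12
4. q=(6,3) nearest=1 d=2 new=(6,3) → add node 4 parent=1 cost=6
5. q=(30,46) nearest=3 d=33 new=(16,17) → add node 5 parent=3 cost=16
6. q=(7,3) nearest=4 d=1 new=(7,3) → add node 6 parent=4 cost=7
7. q=(9,44) nearest=5 d=27 new=(12,21) → add node 7 parent=5 cost=20
8. q=(6,17) nearest=3 d=6 new=(8,17) → add node 8 parent=3 cost=16
9. q=(34,39) nearest=5 d=22 new=(20,21) → add node 9 parent=5 cost=20
10. q=(13,26) nearest=7 d=5 new=(13,25) → add node 10 parent=7 cost=24
11. q=(15,5) nearest=2 d=7 new=(12,5) → add node 11 parent=2 cost=12
12. q=(12,37) nearest=10 d=12 new=(12,29) → add node 12 parent=10 cost=28
13. q=(33,36) nearest=9 d=15 new=(24,25) → add node 13 parent=9 cost=24
14. q=(25,38) nearest=10 d=13 new=(17,29) → add node 14 parent=10 cost=28
15. q=(5,23) nearest=8 d=6 new=(5,21) → add node 15 parent=8 cost=20

Node count: 16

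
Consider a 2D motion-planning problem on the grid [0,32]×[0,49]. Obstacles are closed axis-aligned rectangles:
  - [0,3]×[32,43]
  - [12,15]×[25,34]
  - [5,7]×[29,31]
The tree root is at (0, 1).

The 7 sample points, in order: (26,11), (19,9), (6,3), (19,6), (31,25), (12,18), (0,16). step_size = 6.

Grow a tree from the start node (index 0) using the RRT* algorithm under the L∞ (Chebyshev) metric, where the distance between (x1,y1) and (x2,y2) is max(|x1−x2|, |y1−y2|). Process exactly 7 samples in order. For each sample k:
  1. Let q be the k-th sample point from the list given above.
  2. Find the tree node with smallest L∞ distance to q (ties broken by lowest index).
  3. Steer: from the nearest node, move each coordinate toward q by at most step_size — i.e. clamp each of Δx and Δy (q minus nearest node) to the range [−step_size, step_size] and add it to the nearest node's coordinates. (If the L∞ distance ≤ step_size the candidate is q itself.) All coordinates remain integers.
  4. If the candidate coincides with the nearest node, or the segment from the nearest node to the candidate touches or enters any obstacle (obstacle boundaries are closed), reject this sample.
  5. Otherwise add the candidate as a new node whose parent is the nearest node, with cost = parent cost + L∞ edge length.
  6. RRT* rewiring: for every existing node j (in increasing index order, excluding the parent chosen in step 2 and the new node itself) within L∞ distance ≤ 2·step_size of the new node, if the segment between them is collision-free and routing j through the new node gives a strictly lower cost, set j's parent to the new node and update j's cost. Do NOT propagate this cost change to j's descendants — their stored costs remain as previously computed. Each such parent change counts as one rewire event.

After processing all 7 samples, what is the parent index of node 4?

1. q=(26,11) nearest=0 d=26 new=(6,7) → add node 1 parent=0 cost=6
2. q=(19,9) nearest=1 d=13 new=(12,9) → add node 2 parent=1 cost=12
3. q=(6,3) nearest=1 d=4 new=(6,3) → add node 3 parent=1 cost=10
4. q=(19,6) nearest=2 d=7 new=(18,6) → add node 4 parent=2 cost=18
5. q=(31,25) nearest=2 d=19 new=(18,15) → add node 5 parent=2 cost=18
6. q=(12,18) nearest=5 d=6 new=(12,18) → add node 6 parent=5 cost=24
7. q=(0,16) nearest=1 d=9 new=(0,13) → add node 7 parent=1 cost=12

Parent of node 4: 2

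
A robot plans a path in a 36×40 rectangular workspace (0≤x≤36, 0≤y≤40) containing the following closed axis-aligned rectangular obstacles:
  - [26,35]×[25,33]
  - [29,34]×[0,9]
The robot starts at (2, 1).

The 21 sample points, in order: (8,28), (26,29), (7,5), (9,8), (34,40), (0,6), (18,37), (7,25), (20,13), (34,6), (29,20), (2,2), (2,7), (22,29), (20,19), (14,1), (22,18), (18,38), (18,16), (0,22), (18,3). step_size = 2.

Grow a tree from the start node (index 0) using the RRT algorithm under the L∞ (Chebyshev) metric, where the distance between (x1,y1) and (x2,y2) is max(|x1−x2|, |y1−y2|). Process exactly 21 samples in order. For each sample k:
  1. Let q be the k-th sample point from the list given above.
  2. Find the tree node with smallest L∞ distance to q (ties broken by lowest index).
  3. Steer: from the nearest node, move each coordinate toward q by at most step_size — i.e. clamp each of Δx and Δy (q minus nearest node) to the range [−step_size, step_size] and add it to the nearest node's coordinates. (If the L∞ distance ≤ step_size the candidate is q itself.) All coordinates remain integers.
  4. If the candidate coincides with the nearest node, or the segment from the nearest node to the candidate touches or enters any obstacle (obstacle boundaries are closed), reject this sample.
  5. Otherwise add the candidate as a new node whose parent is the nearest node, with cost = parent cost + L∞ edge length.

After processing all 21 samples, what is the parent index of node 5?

Parent of node 5: 4

1. q=(8,28) nearest=0 d=27 new=(4,3) → add node 1 parent=0 cost=2
2. q=(26,29) nearest=1 d=26 new=(6,5) → add node 2 parent=1 cost=4
3. q=(7,5) nearest=2 d=1 new=(7,5) → add node 3 parent=2 cost=5
4. q=(9,8) nearest=2 d=3 new=(8,7) → add node 4 parent=2 cost=6
5. q=(34,40) nearest=4 d=33 new=(10,9) → add node 5 parent=4 cost=8
6. q=(0,6) nearest=1 d=4 new=(2,5) → add node 6 parent=1 cost=4
7. q=(18,37) nearest=5 d=28 new=(12,11) → add node 7 parent=5 cost=10
8. q=(7,25) nearest=7 d=14 new=(10,13) → add node 8 parent=7 cost=12
9. q=(20,13) nearest=7 d=8 new=(14,13) → add node 9 parent=7 cost=12
10. q=(34,6) nearest=9 d=20 new=(16,11) → add node 10 parent=9 cost=14
11. q=(29,20) nearest=10 d=13 new=(18,13) → add node 11 parent=10 cost=16
12. q=(2,2) nearest=0 d=1 new=(2,2) → add node 12 parent=0 cost=1
13. q=(2,7) nearest=6 d=2 new=(2,7) → add node 13 parent=6 cost=6
14. q=(22,29) nearest=8 d=16 new=(12,15) → add node 14 parent=8 cost=14
15. q=(20,19) nearest=9 d=6 new=(16,15) → add node 15 parent=9 cost=14
16. q=(14,1) nearest=4 d=6 new=(10,5) → add node 16 parent=4 cost=8
17. q=(22,18) nearest=11 d=5 new=(20,15) → add node 17 parent=11 cost=18
18. q=(18,38) nearest=14 d=23 new=(14,17) → add node 18 parent=14 cost=16
19. q=(18,16) nearest=15 d=2 new=(18,16) → add node 19 parent=15 cost=16
20. q=(0,22) nearest=8 d=10 new=(8,15) → add node 20 parent=8 cost=14
21. q=(18,3) nearest=5 d=8 new=(12,7) → add node 21 parent=5 cost=10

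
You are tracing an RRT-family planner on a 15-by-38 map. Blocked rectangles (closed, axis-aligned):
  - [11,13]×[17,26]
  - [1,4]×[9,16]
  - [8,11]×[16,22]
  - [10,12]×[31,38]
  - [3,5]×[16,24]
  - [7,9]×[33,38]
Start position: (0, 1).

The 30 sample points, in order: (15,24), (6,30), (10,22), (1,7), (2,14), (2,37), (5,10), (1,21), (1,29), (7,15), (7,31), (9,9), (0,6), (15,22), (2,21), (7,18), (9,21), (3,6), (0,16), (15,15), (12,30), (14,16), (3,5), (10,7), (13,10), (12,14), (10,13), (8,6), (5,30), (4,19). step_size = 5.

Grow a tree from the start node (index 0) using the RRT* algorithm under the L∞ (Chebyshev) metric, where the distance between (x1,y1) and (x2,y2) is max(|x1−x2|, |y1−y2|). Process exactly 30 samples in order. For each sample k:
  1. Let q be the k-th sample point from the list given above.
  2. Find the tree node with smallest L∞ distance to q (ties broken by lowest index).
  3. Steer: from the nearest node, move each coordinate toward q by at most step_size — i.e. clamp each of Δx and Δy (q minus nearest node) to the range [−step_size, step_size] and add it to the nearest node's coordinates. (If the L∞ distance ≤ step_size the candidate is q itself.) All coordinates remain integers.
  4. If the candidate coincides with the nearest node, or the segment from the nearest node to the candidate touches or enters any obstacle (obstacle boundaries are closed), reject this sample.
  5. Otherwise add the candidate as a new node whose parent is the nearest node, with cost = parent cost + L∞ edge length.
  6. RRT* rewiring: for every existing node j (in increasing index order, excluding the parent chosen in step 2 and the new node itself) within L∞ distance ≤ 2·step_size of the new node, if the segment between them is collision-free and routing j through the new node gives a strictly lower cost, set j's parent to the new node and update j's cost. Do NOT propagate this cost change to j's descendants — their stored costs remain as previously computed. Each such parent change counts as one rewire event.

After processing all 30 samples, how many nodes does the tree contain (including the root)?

Node count: 20

1. q=(15,24) nearest=0 d=23 new=(5,6) → add node 1 parent=0 cost=5
2. q=(6,30) nearest=1 d=24 new=(6,11) → add node 2 parent=1 cost=10
3. q=(10,22) nearest=2 d=11 new=(10,16) → blocked by [8,11]×[16,22], reject
4. q=(1,7) nearest=1 d=4 new=(1,7) → add node 3 parent=1 cost=9
5. q=(2,14) nearest=2 d=4 new=(2,14) → blocked by [1,4]×[9,16], reject
6. q=(2,37) nearest=2 d=26 new=(2,16) → blocked by [1,4]×[9,16], reject
7. q=(5,10) nearest=2 d=1 new=(5,10) → add node 4 parent=2 cost=11
8. q=(1,21) nearest=2 d=10 new=(1,16) → blocked by [1,4]×[9,16], reject
9. q=(1,29) nearest=2 d=18 new=(1,16) → blocked by [1,4]×[9,16], reject
10. q=(7,15) nearest=2 d=4 new=(7,15) → add node 5 parent=2 cost=14
11. q=(7,31) nearest=5 d=16 new=(7,20) → add node 6 parent=5 cost=19
12. q=(9,9) nearest=2 d=3 new=(9,9) → add node 7 parent=2 cost=13
13. q=(0,6) nearest=3 d=1 new=(0,6) → add node 8 parent=3 cost=10
14. q=(15,22) nearest=5 d=8 new=(12,20) → blocked by [11,13]×[17,26], reject
15. q=(2,21) nearest=6 d=5 new=(2,21) → blocked by [3,5]×[16,24], reject
16. q=(7,18) nearest=6 d=2 new=(7,18) → add node 9 parent=6 cost=21
17. q=(9,21) nearest=6 d=2 new=(9,21) → blocked by [8,11]×[16,22], reject
18. q=(3,6) nearest=1 d=2 new=(3,6) → add node 10 parent=1 cost=7
19. q=(0,16) nearest=2 d=6 new=(1,16) → blocked by [1,4]×[9,16], reject
20. q=(15,15) nearest=7 d=6 new=(14,14) → add node 11 parent=7 cost=18
21. q=(12,30) nearest=6 d=10 new=(12,25) → blocked by [11,13]×[17,26], reject
22. q=(14,16) nearest=11 d=2 new=(14,16) → add node 12 parent=11 cost=20
23. q=(3,5) nearest=10 d=1 new=(3,5) → add node 13 parent=10 cost=8
24. q=(10,7) nearest=7 d=2 new=(10,7) → add node 14 parent=7 cost=15
25. q=(13,10) nearest=14 d=3 new=(13,10) → add node 15 parent=14 cost=18
26. q=(12,14) nearest=11 d=2 new=(12,14) → add node 16 parent=11 cost=20
27. q=(10,13) nearest=16 d=2 new=(10,13) → add node 17 parent=16 cost=22
28. q=(8,6) nearest=14 d=2 new=(8,6) → add node 18 parent=14 cost=17
29. q=(5,30) nearest=6 d=10 new=(5,25) → add node 19 parent=6 cost=24
30. q=(4,19) nearest=6 d=3 new=(4,19) → blocked by [3,5]×[16,24], reject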